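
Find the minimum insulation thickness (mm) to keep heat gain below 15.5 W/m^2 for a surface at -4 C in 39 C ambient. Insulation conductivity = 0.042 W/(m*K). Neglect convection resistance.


dT = 39 - (-4) = 43 K
thickness = k * dT / q_max * 1000
thickness = 0.042 * 43 / 15.5 * 1000
thickness = 116.5 mm

116.5


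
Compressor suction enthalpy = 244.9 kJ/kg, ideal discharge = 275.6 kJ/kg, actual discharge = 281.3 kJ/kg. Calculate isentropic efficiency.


dh_ideal = 275.6 - 244.9 = 30.7 kJ/kg
dh_actual = 281.3 - 244.9 = 36.4 kJ/kg
eta_s = dh_ideal / dh_actual = 30.7 / 36.4
eta_s = 0.8434

0.8434


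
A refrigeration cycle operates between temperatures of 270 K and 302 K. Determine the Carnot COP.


dT = 302 - 270 = 32 K
COP_carnot = T_cold / dT = 270 / 32
COP_carnot = 8.438

8.438


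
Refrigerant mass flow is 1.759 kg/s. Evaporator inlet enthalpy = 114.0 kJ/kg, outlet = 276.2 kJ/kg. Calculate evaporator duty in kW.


dh = 276.2 - 114.0 = 162.2 kJ/kg
Q_evap = m_dot * dh = 1.759 * 162.2
Q_evap = 285.31 kW

285.31


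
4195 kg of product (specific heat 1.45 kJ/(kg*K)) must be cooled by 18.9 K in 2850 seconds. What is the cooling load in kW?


Q = m * cp * dT / t
Q = 4195 * 1.45 * 18.9 / 2850
Q = 40.338 kW

40.338


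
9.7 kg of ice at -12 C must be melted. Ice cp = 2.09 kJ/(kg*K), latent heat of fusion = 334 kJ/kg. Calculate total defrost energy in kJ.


Sensible heat = cp * dT = 2.09 * 12 = 25.08 kJ/kg
Total per kg = 25.08 + 334 = 359.08 kJ/kg
Q = m * total = 9.7 * 359.08
Q = 3483.1 kJ

3483.1


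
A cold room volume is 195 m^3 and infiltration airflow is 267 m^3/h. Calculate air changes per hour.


ACH = flow / volume
ACH = 267 / 195
ACH = 1.369

1.369


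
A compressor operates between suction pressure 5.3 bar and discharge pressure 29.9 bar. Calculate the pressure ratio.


PR = P_high / P_low
PR = 29.9 / 5.3
PR = 5.642

5.642


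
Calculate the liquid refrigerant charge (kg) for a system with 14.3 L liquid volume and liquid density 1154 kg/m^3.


Charge = V * rho / 1000
Charge = 14.3 * 1154 / 1000
Charge = 16.5 kg

16.5


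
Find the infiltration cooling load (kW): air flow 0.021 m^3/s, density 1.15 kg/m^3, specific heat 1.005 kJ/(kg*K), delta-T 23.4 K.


Q = V_dot * rho * cp * dT
Q = 0.021 * 1.15 * 1.005 * 23.4
Q = 0.568 kW

0.568


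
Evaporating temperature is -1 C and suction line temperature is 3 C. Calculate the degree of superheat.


Superheat = T_suction - T_evap
Superheat = 3 - (-1)
Superheat = 4 K

4


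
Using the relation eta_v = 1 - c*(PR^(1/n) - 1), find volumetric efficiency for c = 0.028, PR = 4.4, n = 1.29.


PR^(1/n) = 4.4^(1/1.29) = 3.15355583
eta_v = 1 - 0.028 * (3.15355583 - 1)
eta_v = 0.9397

0.9397


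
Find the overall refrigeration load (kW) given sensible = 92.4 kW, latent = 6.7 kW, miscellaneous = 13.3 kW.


Q_total = Q_s + Q_l + Q_misc
Q_total = 92.4 + 6.7 + 13.3
Q_total = 112.4 kW

112.4


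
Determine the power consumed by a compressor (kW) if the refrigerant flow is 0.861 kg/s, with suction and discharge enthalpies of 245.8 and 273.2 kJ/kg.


dh = 273.2 - 245.8 = 27.4 kJ/kg
W = m_dot * dh = 0.861 * 27.4 = 23.59 kW

23.59


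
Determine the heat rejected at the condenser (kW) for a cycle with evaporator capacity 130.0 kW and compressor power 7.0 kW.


Q_cond = Q_evap + W
Q_cond = 130.0 + 7.0
Q_cond = 137.0 kW

137.0


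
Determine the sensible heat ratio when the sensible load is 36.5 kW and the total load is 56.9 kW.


SHR = Q_sensible / Q_total
SHR = 36.5 / 56.9
SHR = 0.641

0.641


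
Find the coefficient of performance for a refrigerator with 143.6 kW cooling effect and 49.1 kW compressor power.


COP = Q_evap / W
COP = 143.6 / 49.1
COP = 2.925

2.925


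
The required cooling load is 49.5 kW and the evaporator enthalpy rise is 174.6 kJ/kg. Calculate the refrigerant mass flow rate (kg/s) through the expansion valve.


m_dot = Q / dh
m_dot = 49.5 / 174.6
m_dot = 0.2835 kg/s

0.2835


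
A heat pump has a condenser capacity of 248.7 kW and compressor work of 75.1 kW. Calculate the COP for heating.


COP_hp = Q_cond / W
COP_hp = 248.7 / 75.1
COP_hp = 3.312

3.312


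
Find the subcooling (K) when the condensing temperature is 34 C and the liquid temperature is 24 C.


Subcooling = T_cond - T_liquid
Subcooling = 34 - 24
Subcooling = 10 K

10


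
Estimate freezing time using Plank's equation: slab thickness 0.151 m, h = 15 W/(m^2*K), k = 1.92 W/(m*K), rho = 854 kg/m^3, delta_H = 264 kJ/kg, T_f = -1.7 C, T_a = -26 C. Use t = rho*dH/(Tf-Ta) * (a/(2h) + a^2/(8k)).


dT = -1.7 - (-26) = 24.3 K
term1 = a/(2h) = 0.151/(2*15) = 0.005033333333
term2 = a^2/(8k) = 0.151^2/(8*1.92) = 0.001484440104
t = rho*dH*1000/dT * (term1 + term2)
t = 854*264*1000/24.3 * (0.005033333333 + 0.001484440104)
t = 60472 s

60472


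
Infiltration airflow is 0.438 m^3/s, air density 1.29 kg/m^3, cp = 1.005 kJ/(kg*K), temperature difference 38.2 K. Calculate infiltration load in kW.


Q = V_dot * rho * cp * dT
Q = 0.438 * 1.29 * 1.005 * 38.2
Q = 21.692 kW

21.692


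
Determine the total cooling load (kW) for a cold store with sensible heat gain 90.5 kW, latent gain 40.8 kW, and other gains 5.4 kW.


Q_total = Q_s + Q_l + Q_misc
Q_total = 90.5 + 40.8 + 5.4
Q_total = 136.7 kW

136.7


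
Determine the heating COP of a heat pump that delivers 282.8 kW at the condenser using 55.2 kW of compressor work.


COP_hp = Q_cond / W
COP_hp = 282.8 / 55.2
COP_hp = 5.123

5.123


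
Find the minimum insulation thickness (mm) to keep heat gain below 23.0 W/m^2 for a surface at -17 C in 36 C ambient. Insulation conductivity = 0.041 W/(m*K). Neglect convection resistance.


dT = 36 - (-17) = 53 K
thickness = k * dT / q_max * 1000
thickness = 0.041 * 53 / 23.0 * 1000
thickness = 94.5 mm

94.5


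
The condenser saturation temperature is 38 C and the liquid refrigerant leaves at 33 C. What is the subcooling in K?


Subcooling = T_cond - T_liquid
Subcooling = 38 - 33
Subcooling = 5 K

5


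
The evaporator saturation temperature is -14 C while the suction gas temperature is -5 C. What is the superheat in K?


Superheat = T_suction - T_evap
Superheat = -5 - (-14)
Superheat = 9 K

9


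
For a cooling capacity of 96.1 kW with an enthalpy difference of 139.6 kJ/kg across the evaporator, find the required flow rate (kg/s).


m_dot = Q / dh
m_dot = 96.1 / 139.6
m_dot = 0.6884 kg/s

0.6884


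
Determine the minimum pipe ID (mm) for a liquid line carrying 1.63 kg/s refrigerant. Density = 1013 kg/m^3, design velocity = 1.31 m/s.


A = m_dot / (rho * v) = 1.63 / (1013 * 1.31) = 0.00122830682 m^2
d = sqrt(4*A/pi) * 1000
d = 39.5 mm

39.5


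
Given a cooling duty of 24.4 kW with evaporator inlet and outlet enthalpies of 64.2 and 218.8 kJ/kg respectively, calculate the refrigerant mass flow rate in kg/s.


dh = 218.8 - 64.2 = 154.6 kJ/kg
m_dot = Q / dh = 24.4 / 154.6 = 0.1578 kg/s

0.1578


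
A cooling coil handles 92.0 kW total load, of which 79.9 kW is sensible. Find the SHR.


SHR = Q_sensible / Q_total
SHR = 79.9 / 92.0
SHR = 0.868

0.868


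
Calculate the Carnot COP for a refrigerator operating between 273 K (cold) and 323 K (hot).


dT = 323 - 273 = 50 K
COP_carnot = T_cold / dT = 273 / 50
COP_carnot = 5.46

5.46


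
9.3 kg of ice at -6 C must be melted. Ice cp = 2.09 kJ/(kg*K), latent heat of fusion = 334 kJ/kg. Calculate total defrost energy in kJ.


Sensible heat = cp * dT = 2.09 * 6 = 12.54 kJ/kg
Total per kg = 12.54 + 334 = 346.54 kJ/kg
Q = m * total = 9.3 * 346.54
Q = 3222.8 kJ

3222.8


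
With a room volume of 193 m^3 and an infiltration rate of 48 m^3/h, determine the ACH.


ACH = flow / volume
ACH = 48 / 193
ACH = 0.249

0.249


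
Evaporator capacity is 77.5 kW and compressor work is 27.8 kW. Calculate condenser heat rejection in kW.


Q_cond = Q_evap + W
Q_cond = 77.5 + 27.8
Q_cond = 105.3 kW

105.3


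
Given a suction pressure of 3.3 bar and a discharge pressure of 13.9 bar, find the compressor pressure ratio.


PR = P_high / P_low
PR = 13.9 / 3.3
PR = 4.212

4.212


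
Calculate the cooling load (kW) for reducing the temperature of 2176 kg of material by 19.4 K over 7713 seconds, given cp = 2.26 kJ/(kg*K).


Q = m * cp * dT / t
Q = 2176 * 2.26 * 19.4 / 7713
Q = 12.369 kW

12.369


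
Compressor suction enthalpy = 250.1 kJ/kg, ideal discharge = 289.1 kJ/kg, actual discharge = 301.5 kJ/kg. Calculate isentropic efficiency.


dh_ideal = 289.1 - 250.1 = 39.0 kJ/kg
dh_actual = 301.5 - 250.1 = 51.4 kJ/kg
eta_s = dh_ideal / dh_actual = 39.0 / 51.4
eta_s = 0.7588

0.7588


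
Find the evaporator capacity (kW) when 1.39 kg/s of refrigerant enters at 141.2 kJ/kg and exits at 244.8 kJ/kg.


dh = 244.8 - 141.2 = 103.6 kJ/kg
Q_evap = m_dot * dh = 1.39 * 103.6
Q_evap = 144.0 kW

144.0


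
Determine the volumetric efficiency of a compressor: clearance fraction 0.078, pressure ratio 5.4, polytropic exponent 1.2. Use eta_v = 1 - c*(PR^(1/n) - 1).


PR^(1/n) = 5.4^(1/1.2) = 4.07688192
eta_v = 1 - 0.078 * (4.07688192 - 1)
eta_v = 0.76

0.76


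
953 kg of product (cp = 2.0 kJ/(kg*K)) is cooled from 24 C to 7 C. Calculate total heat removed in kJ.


dT = 24 - (7) = 17 K
Q = m * cp * dT = 953 * 2.0 * 17
Q = 32402 kJ

32402


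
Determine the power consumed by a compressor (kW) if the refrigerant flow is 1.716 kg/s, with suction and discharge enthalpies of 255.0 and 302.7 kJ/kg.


dh = 302.7 - 255.0 = 47.7 kJ/kg
W = m_dot * dh = 1.716 * 47.7 = 81.85 kW

81.85


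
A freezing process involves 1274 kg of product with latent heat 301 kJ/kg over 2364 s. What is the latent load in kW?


Q_lat = m * h_fg / t
Q_lat = 1274 * 301 / 2364
Q_lat = 162.21 kW

162.21


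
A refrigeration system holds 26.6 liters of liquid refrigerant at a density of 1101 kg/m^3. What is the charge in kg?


Charge = V * rho / 1000
Charge = 26.6 * 1101 / 1000
Charge = 29.29 kg

29.29


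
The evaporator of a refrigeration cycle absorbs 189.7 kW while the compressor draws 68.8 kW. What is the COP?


COP = Q_evap / W
COP = 189.7 / 68.8
COP = 2.757

2.757


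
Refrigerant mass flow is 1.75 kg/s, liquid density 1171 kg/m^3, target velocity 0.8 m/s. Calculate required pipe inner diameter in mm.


A = m_dot / (rho * v) = 1.75 / (1171 * 0.8) = 0.001868061486 m^2
d = sqrt(4*A/pi) * 1000
d = 48.8 mm

48.8


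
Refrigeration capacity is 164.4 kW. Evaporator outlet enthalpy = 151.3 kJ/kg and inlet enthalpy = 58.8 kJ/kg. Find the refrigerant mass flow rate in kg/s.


dh = 151.3 - 58.8 = 92.5 kJ/kg
m_dot = Q / dh = 164.4 / 92.5 = 1.7773 kg/s

1.7773


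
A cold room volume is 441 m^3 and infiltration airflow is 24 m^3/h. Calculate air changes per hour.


ACH = flow / volume
ACH = 24 / 441
ACH = 0.054

0.054


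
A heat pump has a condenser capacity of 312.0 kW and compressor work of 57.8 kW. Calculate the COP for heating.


COP_hp = Q_cond / W
COP_hp = 312.0 / 57.8
COP_hp = 5.398

5.398


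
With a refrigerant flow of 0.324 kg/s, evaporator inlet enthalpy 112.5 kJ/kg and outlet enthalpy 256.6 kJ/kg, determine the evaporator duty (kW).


dh = 256.6 - 112.5 = 144.1 kJ/kg
Q_evap = m_dot * dh = 0.324 * 144.1
Q_evap = 46.69 kW

46.69


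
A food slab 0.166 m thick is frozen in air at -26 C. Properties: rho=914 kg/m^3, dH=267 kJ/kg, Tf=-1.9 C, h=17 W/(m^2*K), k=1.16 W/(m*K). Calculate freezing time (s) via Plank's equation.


dT = -1.9 - (-26) = 24.1 K
term1 = a/(2h) = 0.166/(2*17) = 0.004882352941
term2 = a^2/(8k) = 0.166^2/(8*1.16) = 0.002969396552
t = rho*dH*1000/dT * (term1 + term2)
t = 914*267*1000/24.1 * (0.004882352941 + 0.002969396552)
t = 79507 s

79507


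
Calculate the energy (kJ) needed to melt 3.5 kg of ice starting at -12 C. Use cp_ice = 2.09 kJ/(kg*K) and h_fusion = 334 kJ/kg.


Sensible heat = cp * dT = 2.09 * 12 = 25.08 kJ/kg
Total per kg = 25.08 + 334 = 359.08 kJ/kg
Q = m * total = 3.5 * 359.08
Q = 1256.8 kJ

1256.8


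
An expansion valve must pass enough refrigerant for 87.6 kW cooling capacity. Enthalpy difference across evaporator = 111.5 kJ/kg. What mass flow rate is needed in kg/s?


m_dot = Q / dh
m_dot = 87.6 / 111.5
m_dot = 0.7857 kg/s

0.7857


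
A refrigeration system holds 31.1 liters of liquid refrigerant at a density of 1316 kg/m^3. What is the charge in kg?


Charge = V * rho / 1000
Charge = 31.1 * 1316 / 1000
Charge = 40.93 kg

40.93


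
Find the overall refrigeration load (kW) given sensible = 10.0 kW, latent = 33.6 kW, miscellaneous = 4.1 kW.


Q_total = Q_s + Q_l + Q_misc
Q_total = 10.0 + 33.6 + 4.1
Q_total = 47.7 kW

47.7


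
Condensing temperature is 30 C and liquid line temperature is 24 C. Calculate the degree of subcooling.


Subcooling = T_cond - T_liquid
Subcooling = 30 - 24
Subcooling = 6 K

6


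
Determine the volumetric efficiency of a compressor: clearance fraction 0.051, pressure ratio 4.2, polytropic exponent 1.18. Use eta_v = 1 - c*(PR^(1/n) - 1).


PR^(1/n) = 4.2^(1/1.18) = 3.37425084
eta_v = 1 - 0.051 * (3.37425084 - 1)
eta_v = 0.8789

0.8789


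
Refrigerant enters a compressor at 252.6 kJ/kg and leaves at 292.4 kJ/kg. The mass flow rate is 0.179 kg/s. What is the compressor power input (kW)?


dh = 292.4 - 252.6 = 39.8 kJ/kg
W = m_dot * dh = 0.179 * 39.8 = 7.12 kW

7.12


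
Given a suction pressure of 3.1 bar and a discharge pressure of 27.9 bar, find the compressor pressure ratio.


PR = P_high / P_low
PR = 27.9 / 3.1
PR = 9.0

9.0


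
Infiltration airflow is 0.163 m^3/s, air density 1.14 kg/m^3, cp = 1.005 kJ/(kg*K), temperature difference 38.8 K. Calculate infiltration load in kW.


Q = V_dot * rho * cp * dT
Q = 0.163 * 1.14 * 1.005 * 38.8
Q = 7.246 kW

7.246


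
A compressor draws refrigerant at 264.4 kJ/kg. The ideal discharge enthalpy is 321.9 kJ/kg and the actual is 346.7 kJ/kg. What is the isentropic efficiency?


dh_ideal = 321.9 - 264.4 = 57.5 kJ/kg
dh_actual = 346.7 - 264.4 = 82.3 kJ/kg
eta_s = dh_ideal / dh_actual = 57.5 / 82.3
eta_s = 0.6987

0.6987


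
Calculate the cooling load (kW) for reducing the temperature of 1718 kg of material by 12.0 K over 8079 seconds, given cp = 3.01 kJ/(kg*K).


Q = m * cp * dT / t
Q = 1718 * 3.01 * 12.0 / 8079
Q = 7.681 kW

7.681


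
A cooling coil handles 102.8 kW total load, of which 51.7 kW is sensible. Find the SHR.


SHR = Q_sensible / Q_total
SHR = 51.7 / 102.8
SHR = 0.503

0.503


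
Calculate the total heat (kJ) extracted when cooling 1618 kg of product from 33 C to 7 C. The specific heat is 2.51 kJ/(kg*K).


dT = 33 - (7) = 26 K
Q = m * cp * dT = 1618 * 2.51 * 26
Q = 105591 kJ

105591


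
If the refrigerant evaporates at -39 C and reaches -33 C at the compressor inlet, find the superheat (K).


Superheat = T_suction - T_evap
Superheat = -33 - (-39)
Superheat = 6 K

6


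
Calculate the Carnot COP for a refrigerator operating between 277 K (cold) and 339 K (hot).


dT = 339 - 277 = 62 K
COP_carnot = T_cold / dT = 277 / 62
COP_carnot = 4.468

4.468


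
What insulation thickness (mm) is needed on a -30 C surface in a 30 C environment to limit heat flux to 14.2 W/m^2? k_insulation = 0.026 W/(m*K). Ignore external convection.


dT = 30 - (-30) = 60 K
thickness = k * dT / q_max * 1000
thickness = 0.026 * 60 / 14.2 * 1000
thickness = 109.9 mm

109.9


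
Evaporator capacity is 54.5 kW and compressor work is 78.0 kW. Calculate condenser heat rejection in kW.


Q_cond = Q_evap + W
Q_cond = 54.5 + 78.0
Q_cond = 132.5 kW

132.5


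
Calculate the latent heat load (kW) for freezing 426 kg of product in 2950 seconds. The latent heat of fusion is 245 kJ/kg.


Q_lat = m * h_fg / t
Q_lat = 426 * 245 / 2950
Q_lat = 35.38 kW

35.38


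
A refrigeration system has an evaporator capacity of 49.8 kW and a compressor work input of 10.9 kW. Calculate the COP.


COP = Q_evap / W
COP = 49.8 / 10.9
COP = 4.569

4.569


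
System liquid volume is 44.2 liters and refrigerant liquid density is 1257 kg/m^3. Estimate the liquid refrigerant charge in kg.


Charge = V * rho / 1000
Charge = 44.2 * 1257 / 1000
Charge = 55.56 kg

55.56


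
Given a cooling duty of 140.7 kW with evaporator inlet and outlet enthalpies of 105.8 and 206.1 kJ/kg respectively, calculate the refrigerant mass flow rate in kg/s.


dh = 206.1 - 105.8 = 100.3 kJ/kg
m_dot = Q / dh = 140.7 / 100.3 = 1.4028 kg/s

1.4028


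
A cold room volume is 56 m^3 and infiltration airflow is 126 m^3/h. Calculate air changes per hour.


ACH = flow / volume
ACH = 126 / 56
ACH = 2.25

2.25


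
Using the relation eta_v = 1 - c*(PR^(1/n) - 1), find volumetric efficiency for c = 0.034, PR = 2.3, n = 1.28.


PR^(1/n) = 2.3^(1/1.28) = 1.91690183
eta_v = 1 - 0.034 * (1.91690183 - 1)
eta_v = 0.9688

0.9688


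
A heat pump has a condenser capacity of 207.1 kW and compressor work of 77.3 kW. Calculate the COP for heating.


COP_hp = Q_cond / W
COP_hp = 207.1 / 77.3
COP_hp = 2.679

2.679


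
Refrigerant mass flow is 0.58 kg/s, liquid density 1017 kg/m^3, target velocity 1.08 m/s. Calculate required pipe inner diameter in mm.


A = m_dot / (rho * v) = 0.58 / (1017 * 1.08) = 0.0005280600168 m^2
d = sqrt(4*A/pi) * 1000
d = 25.9 mm

25.9


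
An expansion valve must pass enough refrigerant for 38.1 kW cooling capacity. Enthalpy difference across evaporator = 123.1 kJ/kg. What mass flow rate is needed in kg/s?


m_dot = Q / dh
m_dot = 38.1 / 123.1
m_dot = 0.3095 kg/s

0.3095


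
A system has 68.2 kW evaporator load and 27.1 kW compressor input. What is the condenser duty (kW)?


Q_cond = Q_evap + W
Q_cond = 68.2 + 27.1
Q_cond = 95.3 kW

95.3


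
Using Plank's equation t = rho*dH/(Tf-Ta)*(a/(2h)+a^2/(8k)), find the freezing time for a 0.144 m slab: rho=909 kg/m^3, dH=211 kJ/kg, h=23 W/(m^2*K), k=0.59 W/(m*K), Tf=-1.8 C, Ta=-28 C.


dT = -1.8 - (-28) = 26.2 K
term1 = a/(2h) = 0.144/(2*23) = 0.003130434783
term2 = a^2/(8k) = 0.144^2/(8*0.59) = 0.004393220339
t = rho*dH*1000/dT * (term1 + term2)
t = 909*211*1000/26.2 * (0.003130434783 + 0.004393220339)
t = 55077 s

55077


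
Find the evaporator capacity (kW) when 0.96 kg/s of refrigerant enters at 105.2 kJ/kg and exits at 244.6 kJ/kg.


dh = 244.6 - 105.2 = 139.4 kJ/kg
Q_evap = m_dot * dh = 0.96 * 139.4
Q_evap = 133.82 kW

133.82


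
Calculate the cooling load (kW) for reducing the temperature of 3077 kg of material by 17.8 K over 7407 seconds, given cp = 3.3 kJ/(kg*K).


Q = m * cp * dT / t
Q = 3077 * 3.3 * 17.8 / 7407
Q = 24.402 kW

24.402


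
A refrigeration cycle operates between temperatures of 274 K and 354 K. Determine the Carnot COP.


dT = 354 - 274 = 80 K
COP_carnot = T_cold / dT = 274 / 80
COP_carnot = 3.425

3.425


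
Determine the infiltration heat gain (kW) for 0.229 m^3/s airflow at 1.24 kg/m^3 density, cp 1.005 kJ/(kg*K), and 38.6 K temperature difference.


Q = V_dot * rho * cp * dT
Q = 0.229 * 1.24 * 1.005 * 38.6
Q = 11.016 kW

11.016


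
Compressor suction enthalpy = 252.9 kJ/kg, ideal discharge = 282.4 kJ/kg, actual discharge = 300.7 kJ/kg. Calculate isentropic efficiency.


dh_ideal = 282.4 - 252.9 = 29.5 kJ/kg
dh_actual = 300.7 - 252.9 = 47.8 kJ/kg
eta_s = dh_ideal / dh_actual = 29.5 / 47.8
eta_s = 0.6172

0.6172


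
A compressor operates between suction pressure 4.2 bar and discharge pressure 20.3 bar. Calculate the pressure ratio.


PR = P_high / P_low
PR = 20.3 / 4.2
PR = 4.833

4.833


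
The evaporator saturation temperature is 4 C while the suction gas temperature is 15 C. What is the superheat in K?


Superheat = T_suction - T_evap
Superheat = 15 - (4)
Superheat = 11 K

11


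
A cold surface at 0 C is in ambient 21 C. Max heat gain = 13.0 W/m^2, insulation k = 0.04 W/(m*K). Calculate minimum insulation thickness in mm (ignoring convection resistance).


dT = 21 - (0) = 21 K
thickness = k * dT / q_max * 1000
thickness = 0.04 * 21 / 13.0 * 1000
thickness = 64.6 mm

64.6


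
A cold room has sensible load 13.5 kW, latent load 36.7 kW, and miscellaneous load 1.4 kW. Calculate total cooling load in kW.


Q_total = Q_s + Q_l + Q_misc
Q_total = 13.5 + 36.7 + 1.4
Q_total = 51.6 kW

51.6


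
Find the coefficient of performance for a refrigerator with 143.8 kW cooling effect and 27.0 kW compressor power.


COP = Q_evap / W
COP = 143.8 / 27.0
COP = 5.326

5.326


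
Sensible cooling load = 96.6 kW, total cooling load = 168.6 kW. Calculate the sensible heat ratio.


SHR = Q_sensible / Q_total
SHR = 96.6 / 168.6
SHR = 0.573

0.573


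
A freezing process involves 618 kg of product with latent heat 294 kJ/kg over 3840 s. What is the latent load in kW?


Q_lat = m * h_fg / t
Q_lat = 618 * 294 / 3840
Q_lat = 47.32 kW

47.32


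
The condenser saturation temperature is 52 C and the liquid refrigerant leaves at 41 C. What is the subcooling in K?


Subcooling = T_cond - T_liquid
Subcooling = 52 - 41
Subcooling = 11 K

11


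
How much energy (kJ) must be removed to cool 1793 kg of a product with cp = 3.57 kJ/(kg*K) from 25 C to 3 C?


dT = 25 - (3) = 22 K
Q = m * cp * dT = 1793 * 3.57 * 22
Q = 140822 kJ

140822


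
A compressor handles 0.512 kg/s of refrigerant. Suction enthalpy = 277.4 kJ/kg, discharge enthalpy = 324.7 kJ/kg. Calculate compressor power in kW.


dh = 324.7 - 277.4 = 47.3 kJ/kg
W = m_dot * dh = 0.512 * 47.3 = 24.22 kW

24.22


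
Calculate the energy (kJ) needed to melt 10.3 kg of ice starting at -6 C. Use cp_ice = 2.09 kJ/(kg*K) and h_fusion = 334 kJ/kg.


Sensible heat = cp * dT = 2.09 * 6 = 12.54 kJ/kg
Total per kg = 12.54 + 334 = 346.54 kJ/kg
Q = m * total = 10.3 * 346.54
Q = 3569.4 kJ

3569.4


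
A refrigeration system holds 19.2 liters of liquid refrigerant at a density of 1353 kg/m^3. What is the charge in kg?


Charge = V * rho / 1000
Charge = 19.2 * 1353 / 1000
Charge = 25.98 kg

25.98


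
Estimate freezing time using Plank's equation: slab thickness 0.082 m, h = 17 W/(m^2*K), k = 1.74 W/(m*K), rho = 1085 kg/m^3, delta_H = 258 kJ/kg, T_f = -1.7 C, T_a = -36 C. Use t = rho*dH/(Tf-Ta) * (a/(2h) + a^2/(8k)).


dT = -1.7 - (-36) = 34.3 K
term1 = a/(2h) = 0.082/(2*17) = 0.002411764706
term2 = a^2/(8k) = 0.082^2/(8*1.74) = 0.000483045977
t = rho*dH*1000/dT * (term1 + term2)
t = 1085*258*1000/34.3 * (0.002411764706 + 0.000483045977)
t = 23625 s

23625


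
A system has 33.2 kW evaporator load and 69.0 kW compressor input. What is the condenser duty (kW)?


Q_cond = Q_evap + W
Q_cond = 33.2 + 69.0
Q_cond = 102.2 kW

102.2


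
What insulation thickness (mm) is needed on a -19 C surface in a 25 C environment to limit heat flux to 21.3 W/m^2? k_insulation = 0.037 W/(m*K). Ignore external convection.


dT = 25 - (-19) = 44 K
thickness = k * dT / q_max * 1000
thickness = 0.037 * 44 / 21.3 * 1000
thickness = 76.4 mm

76.4


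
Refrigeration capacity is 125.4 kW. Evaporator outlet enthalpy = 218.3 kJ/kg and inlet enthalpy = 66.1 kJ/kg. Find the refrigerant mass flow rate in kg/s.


dh = 218.3 - 66.1 = 152.2 kJ/kg
m_dot = Q / dh = 125.4 / 152.2 = 0.8239 kg/s

0.8239


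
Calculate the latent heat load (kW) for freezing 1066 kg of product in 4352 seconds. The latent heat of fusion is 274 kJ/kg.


Q_lat = m * h_fg / t
Q_lat = 1066 * 274 / 4352
Q_lat = 67.11 kW

67.11


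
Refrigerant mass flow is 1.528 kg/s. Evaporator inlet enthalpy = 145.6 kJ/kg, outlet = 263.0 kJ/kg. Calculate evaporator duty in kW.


dh = 263.0 - 145.6 = 117.4 kJ/kg
Q_evap = m_dot * dh = 1.528 * 117.4
Q_evap = 179.39 kW

179.39


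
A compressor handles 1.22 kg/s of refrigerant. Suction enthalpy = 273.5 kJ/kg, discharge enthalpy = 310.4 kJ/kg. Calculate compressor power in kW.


dh = 310.4 - 273.5 = 36.9 kJ/kg
W = m_dot * dh = 1.22 * 36.9 = 45.02 kW

45.02


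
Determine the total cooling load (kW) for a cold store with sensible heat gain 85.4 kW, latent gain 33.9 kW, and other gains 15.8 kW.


Q_total = Q_s + Q_l + Q_misc
Q_total = 85.4 + 33.9 + 15.8
Q_total = 135.1 kW

135.1


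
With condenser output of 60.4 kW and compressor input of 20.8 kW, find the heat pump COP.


COP_hp = Q_cond / W
COP_hp = 60.4 / 20.8
COP_hp = 2.904

2.904


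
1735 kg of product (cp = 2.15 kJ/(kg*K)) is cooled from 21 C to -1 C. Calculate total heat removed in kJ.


dT = 21 - (-1) = 22 K
Q = m * cp * dT = 1735 * 2.15 * 22
Q = 82066 kJ

82066


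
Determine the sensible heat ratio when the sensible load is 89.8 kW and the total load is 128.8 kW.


SHR = Q_sensible / Q_total
SHR = 89.8 / 128.8
SHR = 0.697

0.697


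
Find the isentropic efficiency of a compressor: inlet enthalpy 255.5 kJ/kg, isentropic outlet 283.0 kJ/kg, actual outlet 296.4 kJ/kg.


dh_ideal = 283.0 - 255.5 = 27.5 kJ/kg
dh_actual = 296.4 - 255.5 = 40.9 kJ/kg
eta_s = dh_ideal / dh_actual = 27.5 / 40.9
eta_s = 0.6724

0.6724


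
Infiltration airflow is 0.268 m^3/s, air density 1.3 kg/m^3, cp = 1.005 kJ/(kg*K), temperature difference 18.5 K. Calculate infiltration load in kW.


Q = V_dot * rho * cp * dT
Q = 0.268 * 1.3 * 1.005 * 18.5
Q = 6.478 kW

6.478


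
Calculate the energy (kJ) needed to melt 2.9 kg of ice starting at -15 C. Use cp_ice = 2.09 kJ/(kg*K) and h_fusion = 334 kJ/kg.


Sensible heat = cp * dT = 2.09 * 15 = 31.35 kJ/kg
Total per kg = 31.35 + 334 = 365.35 kJ/kg
Q = m * total = 2.9 * 365.35
Q = 1059.5 kJ

1059.5


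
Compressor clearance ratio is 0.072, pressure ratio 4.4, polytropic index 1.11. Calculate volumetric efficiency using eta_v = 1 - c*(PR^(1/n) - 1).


PR^(1/n) = 4.4^(1/1.11) = 3.79915573
eta_v = 1 - 0.072 * (3.79915573 - 1)
eta_v = 0.7985

0.7985


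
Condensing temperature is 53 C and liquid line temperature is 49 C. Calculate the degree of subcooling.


Subcooling = T_cond - T_liquid
Subcooling = 53 - 49
Subcooling = 4 K

4


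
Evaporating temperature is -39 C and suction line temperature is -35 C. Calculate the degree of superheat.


Superheat = T_suction - T_evap
Superheat = -35 - (-39)
Superheat = 4 K

4


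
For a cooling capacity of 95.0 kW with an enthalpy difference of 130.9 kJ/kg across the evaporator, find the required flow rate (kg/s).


m_dot = Q / dh
m_dot = 95.0 / 130.9
m_dot = 0.7257 kg/s

0.7257


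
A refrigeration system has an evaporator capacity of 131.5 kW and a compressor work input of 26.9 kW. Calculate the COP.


COP = Q_evap / W
COP = 131.5 / 26.9
COP = 4.888

4.888


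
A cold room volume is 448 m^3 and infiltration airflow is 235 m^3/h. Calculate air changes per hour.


ACH = flow / volume
ACH = 235 / 448
ACH = 0.525

0.525


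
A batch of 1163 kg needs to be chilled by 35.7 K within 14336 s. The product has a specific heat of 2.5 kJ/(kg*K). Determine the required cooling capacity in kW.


Q = m * cp * dT / t
Q = 1163 * 2.5 * 35.7 / 14336
Q = 7.24 kW

7.24


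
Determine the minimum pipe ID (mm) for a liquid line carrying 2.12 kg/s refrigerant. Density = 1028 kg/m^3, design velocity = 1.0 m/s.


A = m_dot / (rho * v) = 2.12 / (1028 * 1.0) = 0.002062256809 m^2
d = sqrt(4*A/pi) * 1000
d = 51.2 mm

51.2


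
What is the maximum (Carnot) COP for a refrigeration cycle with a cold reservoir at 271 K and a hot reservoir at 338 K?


dT = 338 - 271 = 67 K
COP_carnot = T_cold / dT = 271 / 67
COP_carnot = 4.045

4.045


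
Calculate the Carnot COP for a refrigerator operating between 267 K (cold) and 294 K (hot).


dT = 294 - 267 = 27 K
COP_carnot = T_cold / dT = 267 / 27
COP_carnot = 9.889

9.889


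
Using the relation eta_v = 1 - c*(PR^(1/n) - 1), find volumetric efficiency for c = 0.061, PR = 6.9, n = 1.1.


PR^(1/n) = 6.9^(1/1.1) = 5.78882049
eta_v = 1 - 0.061 * (5.78882049 - 1)
eta_v = 0.7079

0.7079


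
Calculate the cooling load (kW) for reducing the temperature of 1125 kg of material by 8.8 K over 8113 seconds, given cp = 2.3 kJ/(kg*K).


Q = m * cp * dT / t
Q = 1125 * 2.3 * 8.8 / 8113
Q = 2.807 kW

2.807


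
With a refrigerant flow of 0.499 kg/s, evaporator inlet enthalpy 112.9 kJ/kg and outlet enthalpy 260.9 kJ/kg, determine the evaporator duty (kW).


dh = 260.9 - 112.9 = 148.0 kJ/kg
Q_evap = m_dot * dh = 0.499 * 148.0
Q_evap = 73.85 kW

73.85


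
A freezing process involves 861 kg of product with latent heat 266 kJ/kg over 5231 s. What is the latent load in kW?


Q_lat = m * h_fg / t
Q_lat = 861 * 266 / 5231
Q_lat = 43.78 kW

43.78


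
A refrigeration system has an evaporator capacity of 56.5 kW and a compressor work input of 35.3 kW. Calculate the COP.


COP = Q_evap / W
COP = 56.5 / 35.3
COP = 1.601

1.601


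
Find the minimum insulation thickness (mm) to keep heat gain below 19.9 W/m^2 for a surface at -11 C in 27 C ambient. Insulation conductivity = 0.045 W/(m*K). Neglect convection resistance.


dT = 27 - (-11) = 38 K
thickness = k * dT / q_max * 1000
thickness = 0.045 * 38 / 19.9 * 1000
thickness = 85.9 mm

85.9


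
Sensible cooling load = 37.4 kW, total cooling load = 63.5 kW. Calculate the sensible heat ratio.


SHR = Q_sensible / Q_total
SHR = 37.4 / 63.5
SHR = 0.589

0.589


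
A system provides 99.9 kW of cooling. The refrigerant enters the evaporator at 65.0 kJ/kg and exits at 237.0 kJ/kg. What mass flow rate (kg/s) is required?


dh = 237.0 - 65.0 = 172.0 kJ/kg
m_dot = Q / dh = 99.9 / 172.0 = 0.5808 kg/s

0.5808


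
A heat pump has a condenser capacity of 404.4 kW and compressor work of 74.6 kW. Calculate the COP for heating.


COP_hp = Q_cond / W
COP_hp = 404.4 / 74.6
COP_hp = 5.421

5.421


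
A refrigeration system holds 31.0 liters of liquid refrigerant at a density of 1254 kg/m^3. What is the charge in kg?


Charge = V * rho / 1000
Charge = 31.0 * 1254 / 1000
Charge = 38.87 kg

38.87


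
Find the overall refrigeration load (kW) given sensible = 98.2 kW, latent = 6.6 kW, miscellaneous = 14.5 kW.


Q_total = Q_s + Q_l + Q_misc
Q_total = 98.2 + 6.6 + 14.5
Q_total = 119.3 kW

119.3


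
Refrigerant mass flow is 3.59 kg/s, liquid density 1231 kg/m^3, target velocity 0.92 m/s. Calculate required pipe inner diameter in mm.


A = m_dot / (rho * v) = 3.59 / (1231 * 0.92) = 0.003169921944 m^2
d = sqrt(4*A/pi) * 1000
d = 63.5 mm

63.5


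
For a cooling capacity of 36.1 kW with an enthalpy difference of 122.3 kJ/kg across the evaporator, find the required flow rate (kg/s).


m_dot = Q / dh
m_dot = 36.1 / 122.3
m_dot = 0.2952 kg/s

0.2952


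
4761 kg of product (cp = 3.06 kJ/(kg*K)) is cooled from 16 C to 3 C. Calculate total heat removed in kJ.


dT = 16 - (3) = 13 K
Q = m * cp * dT = 4761 * 3.06 * 13
Q = 189393 kJ

189393


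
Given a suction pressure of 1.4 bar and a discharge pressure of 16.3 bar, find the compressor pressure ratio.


PR = P_high / P_low
PR = 16.3 / 1.4
PR = 11.643

11.643


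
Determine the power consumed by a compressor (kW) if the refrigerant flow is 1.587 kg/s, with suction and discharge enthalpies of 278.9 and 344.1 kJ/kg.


dh = 344.1 - 278.9 = 65.2 kJ/kg
W = m_dot * dh = 1.587 * 65.2 = 103.47 kW

103.47


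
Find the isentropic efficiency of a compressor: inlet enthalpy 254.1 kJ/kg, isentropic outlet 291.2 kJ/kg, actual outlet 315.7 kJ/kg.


dh_ideal = 291.2 - 254.1 = 37.1 kJ/kg
dh_actual = 315.7 - 254.1 = 61.6 kJ/kg
eta_s = dh_ideal / dh_actual = 37.1 / 61.6
eta_s = 0.6023

0.6023


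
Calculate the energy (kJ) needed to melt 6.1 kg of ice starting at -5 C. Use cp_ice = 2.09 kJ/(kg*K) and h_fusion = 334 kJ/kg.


Sensible heat = cp * dT = 2.09 * 5 = 10.45 kJ/kg
Total per kg = 10.45 + 334 = 344.45 kJ/kg
Q = m * total = 6.1 * 344.45
Q = 2101.1 kJ

2101.1


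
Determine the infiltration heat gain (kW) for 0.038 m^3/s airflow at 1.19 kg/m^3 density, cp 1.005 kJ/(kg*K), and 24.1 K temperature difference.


Q = V_dot * rho * cp * dT
Q = 0.038 * 1.19 * 1.005 * 24.1
Q = 1.095 kW

1.095


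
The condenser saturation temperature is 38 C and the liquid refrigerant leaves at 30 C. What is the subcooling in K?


Subcooling = T_cond - T_liquid
Subcooling = 38 - 30
Subcooling = 8 K

8


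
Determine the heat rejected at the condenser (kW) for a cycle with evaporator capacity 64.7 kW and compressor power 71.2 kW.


Q_cond = Q_evap + W
Q_cond = 64.7 + 71.2
Q_cond = 135.9 kW

135.9


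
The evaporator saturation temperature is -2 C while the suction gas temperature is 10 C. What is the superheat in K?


Superheat = T_suction - T_evap
Superheat = 10 - (-2)
Superheat = 12 K

12


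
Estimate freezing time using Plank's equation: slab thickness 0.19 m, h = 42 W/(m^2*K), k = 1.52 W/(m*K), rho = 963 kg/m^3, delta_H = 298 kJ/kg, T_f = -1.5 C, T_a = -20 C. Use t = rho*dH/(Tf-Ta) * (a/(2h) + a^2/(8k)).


dT = -1.5 - (-20) = 18.5 K
term1 = a/(2h) = 0.19/(2*42) = 0.002261904762
term2 = a^2/(8k) = 0.19^2/(8*1.52) = 0.00296875
t = rho*dH*1000/dT * (term1 + term2)
t = 963*298*1000/18.5 * (0.002261904762 + 0.00296875)
t = 81138 s

81138


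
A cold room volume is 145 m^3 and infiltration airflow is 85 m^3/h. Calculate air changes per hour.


ACH = flow / volume
ACH = 85 / 145
ACH = 0.586

0.586


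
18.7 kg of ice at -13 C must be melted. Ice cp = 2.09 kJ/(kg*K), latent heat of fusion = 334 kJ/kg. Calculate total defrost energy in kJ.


Sensible heat = cp * dT = 2.09 * 13 = 27.17 kJ/kg
Total per kg = 27.17 + 334 = 361.17 kJ/kg
Q = m * total = 18.7 * 361.17
Q = 6753.9 kJ

6753.9


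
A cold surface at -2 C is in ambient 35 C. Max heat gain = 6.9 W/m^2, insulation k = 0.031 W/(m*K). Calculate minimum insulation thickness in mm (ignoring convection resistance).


dT = 35 - (-2) = 37 K
thickness = k * dT / q_max * 1000
thickness = 0.031 * 37 / 6.9 * 1000
thickness = 166.2 mm

166.2


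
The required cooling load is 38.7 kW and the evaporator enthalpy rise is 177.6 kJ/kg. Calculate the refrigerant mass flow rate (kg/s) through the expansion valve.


m_dot = Q / dh
m_dot = 38.7 / 177.6
m_dot = 0.2179 kg/s

0.2179


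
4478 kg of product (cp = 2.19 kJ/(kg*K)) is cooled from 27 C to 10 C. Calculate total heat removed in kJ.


dT = 27 - (10) = 17 K
Q = m * cp * dT = 4478 * 2.19 * 17
Q = 166716 kJ

166716


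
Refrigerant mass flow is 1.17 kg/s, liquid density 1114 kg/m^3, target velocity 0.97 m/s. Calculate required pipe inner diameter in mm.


A = m_dot / (rho * v) = 1.17 / (1114 * 0.97) = 0.001082751855 m^2
d = sqrt(4*A/pi) * 1000
d = 37.1 mm

37.1


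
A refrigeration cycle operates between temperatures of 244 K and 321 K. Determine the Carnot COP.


dT = 321 - 244 = 77 K
COP_carnot = T_cold / dT = 244 / 77
COP_carnot = 3.169

3.169


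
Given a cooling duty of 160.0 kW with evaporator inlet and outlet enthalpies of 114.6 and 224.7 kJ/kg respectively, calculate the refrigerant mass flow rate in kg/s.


dh = 224.7 - 114.6 = 110.1 kJ/kg
m_dot = Q / dh = 160.0 / 110.1 = 1.4532 kg/s

1.4532


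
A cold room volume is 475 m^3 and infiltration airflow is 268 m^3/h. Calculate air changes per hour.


ACH = flow / volume
ACH = 268 / 475
ACH = 0.564

0.564


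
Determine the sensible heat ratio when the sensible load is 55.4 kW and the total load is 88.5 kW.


SHR = Q_sensible / Q_total
SHR = 55.4 / 88.5
SHR = 0.626

0.626


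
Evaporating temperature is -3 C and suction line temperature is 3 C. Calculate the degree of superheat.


Superheat = T_suction - T_evap
Superheat = 3 - (-3)
Superheat = 6 K

6


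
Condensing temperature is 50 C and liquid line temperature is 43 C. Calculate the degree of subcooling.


Subcooling = T_cond - T_liquid
Subcooling = 50 - 43
Subcooling = 7 K

7


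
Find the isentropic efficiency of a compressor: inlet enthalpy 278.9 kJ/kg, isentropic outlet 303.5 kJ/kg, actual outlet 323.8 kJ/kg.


dh_ideal = 303.5 - 278.9 = 24.6 kJ/kg
dh_actual = 323.8 - 278.9 = 44.9 kJ/kg
eta_s = dh_ideal / dh_actual = 24.6 / 44.9
eta_s = 0.5479

0.5479


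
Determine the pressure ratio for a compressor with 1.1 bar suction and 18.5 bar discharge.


PR = P_high / P_low
PR = 18.5 / 1.1
PR = 16.818

16.818


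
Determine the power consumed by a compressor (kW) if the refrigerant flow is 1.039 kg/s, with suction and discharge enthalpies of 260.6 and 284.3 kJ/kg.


dh = 284.3 - 260.6 = 23.7 kJ/kg
W = m_dot * dh = 1.039 * 23.7 = 24.62 kW

24.62


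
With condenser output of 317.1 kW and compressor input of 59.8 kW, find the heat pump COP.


COP_hp = Q_cond / W
COP_hp = 317.1 / 59.8
COP_hp = 5.303

5.303


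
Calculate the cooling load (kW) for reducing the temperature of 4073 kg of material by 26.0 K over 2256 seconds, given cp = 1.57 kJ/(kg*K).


Q = m * cp * dT / t
Q = 4073 * 1.57 * 26.0 / 2256
Q = 73.697 kW

73.697


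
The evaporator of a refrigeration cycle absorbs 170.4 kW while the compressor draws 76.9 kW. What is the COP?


COP = Q_evap / W
COP = 170.4 / 76.9
COP = 2.216

2.216


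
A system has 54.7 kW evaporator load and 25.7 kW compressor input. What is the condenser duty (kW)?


Q_cond = Q_evap + W
Q_cond = 54.7 + 25.7
Q_cond = 80.4 kW

80.4


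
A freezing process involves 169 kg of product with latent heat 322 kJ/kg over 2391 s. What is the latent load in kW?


Q_lat = m * h_fg / t
Q_lat = 169 * 322 / 2391
Q_lat = 22.76 kW

22.76


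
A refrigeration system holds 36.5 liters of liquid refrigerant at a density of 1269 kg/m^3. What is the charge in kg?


Charge = V * rho / 1000
Charge = 36.5 * 1269 / 1000
Charge = 46.32 kg

46.32


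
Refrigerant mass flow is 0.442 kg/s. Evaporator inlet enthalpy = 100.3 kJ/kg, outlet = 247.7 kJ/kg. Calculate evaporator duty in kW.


dh = 247.7 - 100.3 = 147.4 kJ/kg
Q_evap = m_dot * dh = 0.442 * 147.4
Q_evap = 65.15 kW

65.15


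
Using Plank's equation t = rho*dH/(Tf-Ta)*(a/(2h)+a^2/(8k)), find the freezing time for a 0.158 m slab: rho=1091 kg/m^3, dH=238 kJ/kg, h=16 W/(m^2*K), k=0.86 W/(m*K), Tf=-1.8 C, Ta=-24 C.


dT = -1.8 - (-24) = 22.2 K
term1 = a/(2h) = 0.158/(2*16) = 0.0049375
term2 = a^2/(8k) = 0.158^2/(8*0.86) = 0.003628488372
t = rho*dH*1000/dT * (term1 + term2)
t = 1091*238*1000/22.2 * (0.0049375 + 0.003628488372)
t = 100190 s

100190


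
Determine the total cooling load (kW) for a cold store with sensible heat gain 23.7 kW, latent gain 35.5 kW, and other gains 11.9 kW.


Q_total = Q_s + Q_l + Q_misc
Q_total = 23.7 + 35.5 + 11.9
Q_total = 71.1 kW

71.1


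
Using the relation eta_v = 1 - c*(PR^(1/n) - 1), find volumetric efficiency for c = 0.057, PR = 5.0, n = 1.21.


PR^(1/n) = 5.0^(1/1.21) = 3.78147436
eta_v = 1 - 0.057 * (3.78147436 - 1)
eta_v = 0.8415

0.8415


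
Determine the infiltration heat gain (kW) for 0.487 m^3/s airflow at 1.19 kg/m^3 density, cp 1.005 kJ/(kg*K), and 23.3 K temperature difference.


Q = V_dot * rho * cp * dT
Q = 0.487 * 1.19 * 1.005 * 23.3
Q = 13.571 kW

13.571


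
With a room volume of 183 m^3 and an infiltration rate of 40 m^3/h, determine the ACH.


ACH = flow / volume
ACH = 40 / 183
ACH = 0.219

0.219


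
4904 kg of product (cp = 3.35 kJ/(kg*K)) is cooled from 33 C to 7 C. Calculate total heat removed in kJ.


dT = 33 - (7) = 26 K
Q = m * cp * dT = 4904 * 3.35 * 26
Q = 427138 kJ

427138


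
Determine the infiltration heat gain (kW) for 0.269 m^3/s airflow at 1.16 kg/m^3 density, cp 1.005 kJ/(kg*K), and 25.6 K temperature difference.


Q = V_dot * rho * cp * dT
Q = 0.269 * 1.16 * 1.005 * 25.6
Q = 8.028 kW

8.028


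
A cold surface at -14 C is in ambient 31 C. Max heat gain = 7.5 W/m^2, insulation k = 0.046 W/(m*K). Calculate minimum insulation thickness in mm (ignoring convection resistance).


dT = 31 - (-14) = 45 K
thickness = k * dT / q_max * 1000
thickness = 0.046 * 45 / 7.5 * 1000
thickness = 276.0 mm

276.0


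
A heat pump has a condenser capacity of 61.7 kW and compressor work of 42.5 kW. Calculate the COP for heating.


COP_hp = Q_cond / W
COP_hp = 61.7 / 42.5
COP_hp = 1.452

1.452
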